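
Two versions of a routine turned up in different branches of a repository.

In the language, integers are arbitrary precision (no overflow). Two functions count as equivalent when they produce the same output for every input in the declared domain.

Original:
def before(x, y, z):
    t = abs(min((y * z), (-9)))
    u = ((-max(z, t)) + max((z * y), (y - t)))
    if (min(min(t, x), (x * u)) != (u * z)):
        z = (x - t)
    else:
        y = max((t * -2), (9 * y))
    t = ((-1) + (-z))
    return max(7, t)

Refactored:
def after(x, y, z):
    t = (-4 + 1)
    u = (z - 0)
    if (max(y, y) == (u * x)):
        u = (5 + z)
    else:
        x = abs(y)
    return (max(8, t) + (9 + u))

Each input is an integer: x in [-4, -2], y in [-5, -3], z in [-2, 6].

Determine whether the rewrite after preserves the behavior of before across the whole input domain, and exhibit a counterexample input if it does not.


Try x=-4, y=-5, z=-2.
before: t becomes 9; next u becomes 1; next (min(min(t, x), (x * u)) != (u * z)) evaluates to true; next z becomes -13; next t becomes 12; next final value 12
after: t becomes -3; next u becomes -2; next (max(y, y) == (u * x)) evaluates to false; next x becomes 5; next final value 15
12 != 15, so the rewrite changes behavior.
verdict: not equivalent; witness: x=-4, y=-5, z=-2


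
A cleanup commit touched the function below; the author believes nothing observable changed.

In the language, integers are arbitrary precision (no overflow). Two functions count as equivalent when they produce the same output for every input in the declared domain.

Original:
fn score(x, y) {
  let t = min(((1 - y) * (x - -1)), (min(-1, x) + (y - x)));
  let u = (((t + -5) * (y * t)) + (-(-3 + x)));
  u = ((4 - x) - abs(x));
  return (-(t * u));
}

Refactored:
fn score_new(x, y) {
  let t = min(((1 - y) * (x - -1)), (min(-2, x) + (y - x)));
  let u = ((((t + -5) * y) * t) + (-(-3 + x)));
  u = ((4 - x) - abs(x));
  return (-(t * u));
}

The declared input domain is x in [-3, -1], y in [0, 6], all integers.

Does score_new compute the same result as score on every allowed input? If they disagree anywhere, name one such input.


Take x=-1, y=0.
score: t=0, then u=4, then u=4, then returns 0
score_new: t=-1, then u=4, then u=4, then returns 4
0 against 4: the behavior changed.
verdict: not equivalent; witness: x=-1, y=0


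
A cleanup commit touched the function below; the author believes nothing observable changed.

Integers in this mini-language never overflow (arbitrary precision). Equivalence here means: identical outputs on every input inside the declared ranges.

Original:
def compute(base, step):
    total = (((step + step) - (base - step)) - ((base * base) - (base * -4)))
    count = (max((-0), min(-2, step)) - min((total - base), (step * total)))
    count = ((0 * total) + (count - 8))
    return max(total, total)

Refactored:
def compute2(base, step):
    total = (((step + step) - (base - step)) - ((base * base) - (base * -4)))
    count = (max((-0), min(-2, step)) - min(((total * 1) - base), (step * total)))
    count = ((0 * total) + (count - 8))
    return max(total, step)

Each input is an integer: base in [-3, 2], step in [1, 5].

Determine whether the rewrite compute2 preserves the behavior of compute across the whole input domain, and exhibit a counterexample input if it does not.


There is a counterexample at base=1, step=1: -3 on one side, 1 on the other.
compute: total := -3 | count := 4 | count := -4 | result -3
compute2: total := -3 | count := 4 | count := -4 | result 1
verdict: not equivalent; witness: base=1, step=1


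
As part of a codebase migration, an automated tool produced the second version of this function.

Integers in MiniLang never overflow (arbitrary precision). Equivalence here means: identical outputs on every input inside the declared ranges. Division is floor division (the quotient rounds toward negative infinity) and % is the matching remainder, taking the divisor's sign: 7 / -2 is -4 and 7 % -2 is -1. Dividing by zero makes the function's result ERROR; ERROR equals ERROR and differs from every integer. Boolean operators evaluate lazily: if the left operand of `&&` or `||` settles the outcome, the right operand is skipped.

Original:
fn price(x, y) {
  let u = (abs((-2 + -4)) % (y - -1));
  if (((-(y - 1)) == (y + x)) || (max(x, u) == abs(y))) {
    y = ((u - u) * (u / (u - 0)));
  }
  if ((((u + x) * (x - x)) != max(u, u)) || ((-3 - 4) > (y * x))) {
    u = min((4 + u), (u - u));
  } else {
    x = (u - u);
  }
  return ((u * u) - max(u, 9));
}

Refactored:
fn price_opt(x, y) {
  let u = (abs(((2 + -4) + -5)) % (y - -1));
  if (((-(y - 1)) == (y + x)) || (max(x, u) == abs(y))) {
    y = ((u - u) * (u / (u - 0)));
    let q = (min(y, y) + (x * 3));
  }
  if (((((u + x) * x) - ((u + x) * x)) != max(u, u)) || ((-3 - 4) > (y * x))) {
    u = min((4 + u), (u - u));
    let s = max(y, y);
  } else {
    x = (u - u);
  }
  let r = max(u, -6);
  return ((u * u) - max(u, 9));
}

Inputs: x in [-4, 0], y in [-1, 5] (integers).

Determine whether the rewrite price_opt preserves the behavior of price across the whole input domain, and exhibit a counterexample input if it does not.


Input x=-3, y=2: ERROR from price versus -9 from price_opt.
verdict: not equivalent; witness: x=-3, y=2


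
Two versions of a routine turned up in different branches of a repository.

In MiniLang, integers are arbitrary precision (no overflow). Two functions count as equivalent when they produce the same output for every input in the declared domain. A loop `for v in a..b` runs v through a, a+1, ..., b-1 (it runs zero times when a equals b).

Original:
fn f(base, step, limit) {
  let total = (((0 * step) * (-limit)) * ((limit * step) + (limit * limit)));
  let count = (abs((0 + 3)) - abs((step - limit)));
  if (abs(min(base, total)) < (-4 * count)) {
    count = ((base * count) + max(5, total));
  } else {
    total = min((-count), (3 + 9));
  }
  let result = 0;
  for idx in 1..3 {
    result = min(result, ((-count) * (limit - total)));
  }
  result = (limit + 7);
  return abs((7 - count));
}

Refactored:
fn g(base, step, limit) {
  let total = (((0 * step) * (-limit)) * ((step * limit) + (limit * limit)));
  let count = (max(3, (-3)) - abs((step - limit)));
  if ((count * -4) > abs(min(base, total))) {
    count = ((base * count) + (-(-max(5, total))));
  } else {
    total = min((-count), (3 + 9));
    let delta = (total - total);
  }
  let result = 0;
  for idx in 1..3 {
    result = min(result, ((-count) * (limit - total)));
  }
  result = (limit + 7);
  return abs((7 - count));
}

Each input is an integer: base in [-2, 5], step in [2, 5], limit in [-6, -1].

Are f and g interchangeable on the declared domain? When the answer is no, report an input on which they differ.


Side by side, the visible changes include: min/max/abs usage differs, and comparison usage differs, and constant usage differs, and statement counts differ, and local variable names differ, and arithmetic usage differs.
One worked example (base=5, step=2, limit=-6) — f: total becomes 0; next count becomes -5; next (abs(min(base, total)) < (-4 * count)) evaluates to true; next count becomes -20; next result becomes 0; next at idx=1:; next result becomes -120; next at idx=2:; next result becomes -120; next result becomes 1; next final value 27; g: total becomes 0; next count becomes -5; next ((count * -4) > abs(min(base, total))) evaluates to true; next count becomes -20; next result becomes 0; next at idx=1:; next result becomes -120; next at idx=2:; next result becomes -120; next result becomes 1; next final value 27; agreement on 27.
Sweeping the whole domain (192 inputs) finds no disagreement.
verdict: equivalent


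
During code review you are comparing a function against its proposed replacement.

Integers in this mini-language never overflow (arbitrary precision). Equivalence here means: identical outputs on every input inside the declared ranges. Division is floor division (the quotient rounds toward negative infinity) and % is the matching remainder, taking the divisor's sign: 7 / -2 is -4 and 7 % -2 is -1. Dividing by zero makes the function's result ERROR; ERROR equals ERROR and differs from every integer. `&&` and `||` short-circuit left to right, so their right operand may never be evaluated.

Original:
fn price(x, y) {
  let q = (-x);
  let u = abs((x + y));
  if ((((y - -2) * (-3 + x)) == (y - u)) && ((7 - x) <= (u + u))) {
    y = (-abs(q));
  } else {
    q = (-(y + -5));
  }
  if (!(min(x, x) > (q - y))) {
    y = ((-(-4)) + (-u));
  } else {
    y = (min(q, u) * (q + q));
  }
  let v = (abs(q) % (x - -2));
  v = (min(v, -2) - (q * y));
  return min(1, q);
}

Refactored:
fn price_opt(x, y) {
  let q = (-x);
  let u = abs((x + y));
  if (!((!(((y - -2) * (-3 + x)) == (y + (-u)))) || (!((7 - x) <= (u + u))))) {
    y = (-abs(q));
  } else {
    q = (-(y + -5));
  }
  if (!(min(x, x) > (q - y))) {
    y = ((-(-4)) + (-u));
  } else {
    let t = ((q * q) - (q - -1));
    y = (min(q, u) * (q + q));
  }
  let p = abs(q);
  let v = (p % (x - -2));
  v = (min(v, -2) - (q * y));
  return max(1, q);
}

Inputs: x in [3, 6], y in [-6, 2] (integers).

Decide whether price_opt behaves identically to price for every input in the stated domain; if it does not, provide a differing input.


Not equivalent: x=3, y=-6 separates them (1 vs 11).
price: q becomes -3; next u becomes 3; next ((((y - -2) * (-3 + x)) == (y - u)) && ((7 - x) <= (u + u))) evaluates to false; next q becomes 11; next (!(min(x, x) > (q - y))) evaluates to true; next y becomes 1; next v becomes 1; next v becomes -13; next final value 1
price_opt: q becomes -3; next u becomes 3; next (!((!(((y - -2) * (-3 + x)) == (y + (-u)))) || (!((7 - x) <= (u + u))))) evaluates to false; next q becomes 11; next (!(min(x, x) > (q - y))) evaluates to true; next y becomes 1; next p becomes 11; next v becomes 1; next v becomes -13; next final value 11
verdict: not equivalent; witness: x=3, y=-6


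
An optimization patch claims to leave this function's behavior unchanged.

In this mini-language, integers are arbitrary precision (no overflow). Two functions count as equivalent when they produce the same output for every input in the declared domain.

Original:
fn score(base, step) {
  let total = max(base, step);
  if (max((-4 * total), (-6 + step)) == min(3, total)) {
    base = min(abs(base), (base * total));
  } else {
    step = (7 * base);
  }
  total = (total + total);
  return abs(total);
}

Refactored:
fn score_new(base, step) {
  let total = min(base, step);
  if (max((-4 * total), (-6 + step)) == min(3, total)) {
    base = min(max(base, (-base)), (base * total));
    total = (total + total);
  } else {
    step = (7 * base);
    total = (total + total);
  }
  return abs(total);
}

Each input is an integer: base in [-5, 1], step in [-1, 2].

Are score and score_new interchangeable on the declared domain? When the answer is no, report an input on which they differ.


At base=-5, step=-1: score gives 2, score_new gives 10.
verdict: not equivalent; witness: base=-5, step=-1


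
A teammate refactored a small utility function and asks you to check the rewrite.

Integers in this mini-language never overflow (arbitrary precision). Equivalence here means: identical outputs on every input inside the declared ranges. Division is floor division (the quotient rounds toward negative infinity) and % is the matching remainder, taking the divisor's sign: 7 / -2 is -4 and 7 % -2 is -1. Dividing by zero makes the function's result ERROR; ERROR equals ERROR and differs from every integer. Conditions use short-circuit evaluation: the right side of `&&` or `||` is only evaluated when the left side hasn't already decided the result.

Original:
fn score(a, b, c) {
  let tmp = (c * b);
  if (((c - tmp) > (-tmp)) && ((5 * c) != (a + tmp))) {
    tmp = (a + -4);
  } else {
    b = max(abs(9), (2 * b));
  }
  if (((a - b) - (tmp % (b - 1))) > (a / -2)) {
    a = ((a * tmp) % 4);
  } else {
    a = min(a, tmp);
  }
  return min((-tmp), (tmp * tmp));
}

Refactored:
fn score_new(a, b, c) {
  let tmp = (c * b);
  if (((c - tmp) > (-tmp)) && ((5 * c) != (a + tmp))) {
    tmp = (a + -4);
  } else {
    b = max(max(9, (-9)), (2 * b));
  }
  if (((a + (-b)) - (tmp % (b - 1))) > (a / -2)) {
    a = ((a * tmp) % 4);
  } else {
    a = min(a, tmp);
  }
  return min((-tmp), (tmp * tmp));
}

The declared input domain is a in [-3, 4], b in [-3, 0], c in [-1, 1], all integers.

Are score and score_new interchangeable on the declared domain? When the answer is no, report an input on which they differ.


Behavior is preserved: although arithmetic usage differs; min/max/abs usage differs; constant usage differs, the outputs never diverge.
One worked example (a=-3, b=-2, c=-1) — score: tmp becomes 2; next (((c - tmp) > (-tmp)) && ((5 * c) != (a + tmp))) evaluates to false; next b becomes 9; next (((a - b) - (tmp % (b - 1))) > (a / -2)) evaluates to false; next a becomes -3; next final value -2; score_new: tmp becomes 2; next (((c - tmp) > (-tmp)) && ((5 * c) != (a + tmp))) evaluates to false; next b becomes 9; next (((a + (-b)) - (tmp % (b - 1))) > (a / -2)) evaluates to false; next a becomes -3; next final value -2; agreement on -2.
Sweeping the whole domain (96 inputs) finds no disagreement.
verdict: equivalent


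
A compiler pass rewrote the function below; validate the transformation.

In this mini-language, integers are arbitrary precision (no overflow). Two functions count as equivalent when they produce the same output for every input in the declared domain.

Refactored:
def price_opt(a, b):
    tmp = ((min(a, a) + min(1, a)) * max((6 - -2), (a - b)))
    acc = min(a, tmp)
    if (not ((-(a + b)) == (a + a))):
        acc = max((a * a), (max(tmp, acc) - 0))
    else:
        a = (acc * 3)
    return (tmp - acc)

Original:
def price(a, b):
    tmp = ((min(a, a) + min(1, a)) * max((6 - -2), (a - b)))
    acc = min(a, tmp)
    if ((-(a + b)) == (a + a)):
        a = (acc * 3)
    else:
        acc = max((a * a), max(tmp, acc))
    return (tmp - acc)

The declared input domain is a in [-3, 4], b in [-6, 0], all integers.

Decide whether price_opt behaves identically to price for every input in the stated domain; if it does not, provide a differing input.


The two versions differ — the changes include arithmetic usage differs, constant usage differs, boolean connective usage differs.
Spot check at a=1, b=-3 — price: tmp = 16; acc = 1; ((-(a + b)) == (a + a)) -> true; a = 3; return 15. price_opt: tmp = 16; acc = 1; (not ((-(a + b)) == (a + a))) -> false; a = 3; return 15. Both give 15.
Every one of the 56 inputs gives matching results.
verdict: equivalent


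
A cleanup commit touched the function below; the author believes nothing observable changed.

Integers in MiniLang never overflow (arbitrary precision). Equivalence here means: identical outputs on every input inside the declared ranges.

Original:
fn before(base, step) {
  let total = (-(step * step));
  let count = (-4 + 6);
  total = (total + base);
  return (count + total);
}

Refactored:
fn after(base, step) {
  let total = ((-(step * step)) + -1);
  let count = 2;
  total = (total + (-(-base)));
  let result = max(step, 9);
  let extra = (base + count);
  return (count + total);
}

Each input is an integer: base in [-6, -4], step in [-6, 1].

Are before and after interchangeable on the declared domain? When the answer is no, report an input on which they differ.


Not equivalent: base=-6, step=-6 separates them (-40 vs -41).
before: total := -36 | count := 2 | total := -42 | result -40
after: total := -37 | count := 2 | total := -43 | result := 9 | extra := -4 | result -41
verdict: not equivalent; witness: base=-6, step=-6


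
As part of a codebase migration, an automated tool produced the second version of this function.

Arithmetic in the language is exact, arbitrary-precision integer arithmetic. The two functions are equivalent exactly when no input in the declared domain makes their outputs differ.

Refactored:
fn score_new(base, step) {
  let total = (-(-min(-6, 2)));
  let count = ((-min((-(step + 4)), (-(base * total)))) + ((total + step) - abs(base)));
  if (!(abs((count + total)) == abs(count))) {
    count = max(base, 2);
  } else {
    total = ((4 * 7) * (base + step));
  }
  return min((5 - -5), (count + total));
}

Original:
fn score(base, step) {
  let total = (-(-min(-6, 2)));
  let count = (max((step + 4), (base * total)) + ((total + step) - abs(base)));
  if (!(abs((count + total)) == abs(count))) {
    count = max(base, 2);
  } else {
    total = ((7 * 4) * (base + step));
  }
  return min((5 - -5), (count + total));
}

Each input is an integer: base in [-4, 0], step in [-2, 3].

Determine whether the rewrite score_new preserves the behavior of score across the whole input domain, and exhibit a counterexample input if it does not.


Equivalent — the differences include min/max/abs usage differs, yet no declared input distinguishes the two.
Spot check at base=-4, step=-1 — score: total = -6; count = 13; (!(abs((count + total)) == abs(count))) -> true; count = 2; return -4. score_new: total = -6; count = 13; (!(abs((count + total)) == abs(count))) -> true; count = 2; return -4. Both give -4.
Every one of the 30 inputs gives matching results.
verdict: equivalent


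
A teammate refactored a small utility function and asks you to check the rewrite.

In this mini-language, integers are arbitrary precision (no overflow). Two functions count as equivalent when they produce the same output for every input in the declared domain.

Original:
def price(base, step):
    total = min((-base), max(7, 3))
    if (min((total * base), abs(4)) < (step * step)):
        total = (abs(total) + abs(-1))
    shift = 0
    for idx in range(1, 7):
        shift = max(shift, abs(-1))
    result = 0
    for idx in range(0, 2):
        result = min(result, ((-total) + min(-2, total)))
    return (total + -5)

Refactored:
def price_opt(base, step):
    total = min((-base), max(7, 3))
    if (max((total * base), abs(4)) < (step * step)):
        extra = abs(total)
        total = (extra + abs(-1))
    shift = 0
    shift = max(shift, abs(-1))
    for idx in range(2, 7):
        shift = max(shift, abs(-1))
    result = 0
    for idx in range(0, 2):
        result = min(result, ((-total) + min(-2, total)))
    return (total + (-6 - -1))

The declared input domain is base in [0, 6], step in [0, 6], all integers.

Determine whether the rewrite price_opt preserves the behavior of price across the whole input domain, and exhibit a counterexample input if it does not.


There is a counterexample at base=0, step=1: -4 on one side, -5 on the other.
price: total becomes 0; next (min((total * base), abs(4)) < (step * step)) evaluates to true; next total becomes 1; next shift becomes 0; next at idx=1:; next shift becomes 1; next at idx=2:; next shift becomes 1; next at idx=3:; next shift becomes 1; next at idx=4:; next shift becomes 1; next at idx=5:; next shift becomes 1; next at idx=6:; next shift becomes 1; next result becomes 0; next at idx=0:; next result becomes -3; next at idx=1:; next result becomes -3; next final value -4
price_opt: total becomes 0; next (max((total * base), abs(4)) < (step * step)) evaluates to false; next shift becomes 0; next shift becomes 1; next at idx=2:; next shift becomes 1; next at idx=3:; next shift becomes 1; next at idx=4:; next shift becomes 1; next at idx=5:; next shift becomes 1; next at idx=6:; next shift becomes 1; next result becomes 0; next at idx=0:; next result becomes -2; next at idx=1:; next result becomes -2; next final value -5
verdict: not equivalent; witness: base=0, step=1


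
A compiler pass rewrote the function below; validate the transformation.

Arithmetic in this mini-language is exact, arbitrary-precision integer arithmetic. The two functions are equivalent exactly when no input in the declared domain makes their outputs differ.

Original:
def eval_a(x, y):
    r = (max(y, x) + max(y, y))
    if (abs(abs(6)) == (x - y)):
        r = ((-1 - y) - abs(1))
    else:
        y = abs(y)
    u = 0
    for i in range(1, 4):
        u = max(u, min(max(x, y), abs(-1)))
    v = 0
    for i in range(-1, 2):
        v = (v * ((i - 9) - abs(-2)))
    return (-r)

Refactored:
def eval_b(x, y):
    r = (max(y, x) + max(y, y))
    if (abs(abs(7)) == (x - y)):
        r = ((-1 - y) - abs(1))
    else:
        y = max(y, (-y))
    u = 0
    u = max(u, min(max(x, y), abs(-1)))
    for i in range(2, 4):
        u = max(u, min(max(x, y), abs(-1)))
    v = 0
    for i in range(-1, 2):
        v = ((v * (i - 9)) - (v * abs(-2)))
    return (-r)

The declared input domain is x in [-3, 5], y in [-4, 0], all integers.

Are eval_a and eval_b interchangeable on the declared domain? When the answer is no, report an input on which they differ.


Input x=2, y=-4: -2 from eval_a versus 2 from eval_b.
verdict: not equivalent; witness: x=2, y=-4


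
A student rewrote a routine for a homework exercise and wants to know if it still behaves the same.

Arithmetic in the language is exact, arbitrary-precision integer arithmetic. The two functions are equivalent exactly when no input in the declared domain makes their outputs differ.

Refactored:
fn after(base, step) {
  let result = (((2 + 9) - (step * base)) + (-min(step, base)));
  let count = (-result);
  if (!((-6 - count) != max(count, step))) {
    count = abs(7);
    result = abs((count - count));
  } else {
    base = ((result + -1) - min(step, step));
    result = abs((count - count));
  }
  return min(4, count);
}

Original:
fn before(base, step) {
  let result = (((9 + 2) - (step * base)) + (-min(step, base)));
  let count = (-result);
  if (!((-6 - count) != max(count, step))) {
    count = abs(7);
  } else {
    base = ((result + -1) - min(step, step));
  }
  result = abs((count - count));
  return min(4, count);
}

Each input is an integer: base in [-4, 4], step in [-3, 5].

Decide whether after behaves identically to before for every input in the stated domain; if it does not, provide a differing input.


Equivalent — the differences include statement counts differ, plus min/max/abs usage differs, plus arithmetic usage differs, yet no declared input distinguishes the two.
One worked example (base=0, step=3) — before: result := 11 | count := -11 | (!((-6 - count) != max(count, step))): false | base := 7 | result := 0 | result -11; after: result := 11 | count := -11 | (!((-6 - count) != max(count, step))): false | base := 7 | result := 0 | result -11; agreement on -11.
Every one of the 81 inputs gives matching results.
verdict: equivalent


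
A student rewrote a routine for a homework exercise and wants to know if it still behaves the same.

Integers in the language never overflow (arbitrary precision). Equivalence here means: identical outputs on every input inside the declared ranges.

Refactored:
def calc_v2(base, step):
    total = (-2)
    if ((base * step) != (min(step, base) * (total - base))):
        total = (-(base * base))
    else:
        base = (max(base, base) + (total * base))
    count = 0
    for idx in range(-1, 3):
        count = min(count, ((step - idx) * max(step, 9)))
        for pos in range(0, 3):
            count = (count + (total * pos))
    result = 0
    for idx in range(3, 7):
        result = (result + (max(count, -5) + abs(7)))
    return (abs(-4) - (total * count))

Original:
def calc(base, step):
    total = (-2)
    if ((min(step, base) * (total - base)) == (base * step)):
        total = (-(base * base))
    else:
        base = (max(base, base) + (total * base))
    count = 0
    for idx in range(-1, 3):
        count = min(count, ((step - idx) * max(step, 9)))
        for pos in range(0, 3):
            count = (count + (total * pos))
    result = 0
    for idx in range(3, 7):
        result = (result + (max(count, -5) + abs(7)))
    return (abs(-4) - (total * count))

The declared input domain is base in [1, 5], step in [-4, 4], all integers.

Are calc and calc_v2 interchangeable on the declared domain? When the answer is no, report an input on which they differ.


Not equivalent: base=1, step=-4 separates them (-116 vs -53).
calc: total=-2, then ((min(step, base) * (total - base)) == (base * step)) is false, then base=-1, then count=0, then (idx=-1), then count=-27, then (pos=0), then count=-27, then (pos=1), then count=-29, then (pos=2), then count=-33, then (idx=0), then count=-36, then (pos=0), then count=-36, then (pos=1), then count=-38, then (pos=2), then count=-42, then (idx=1), then count=-45, then (pos=0), then count=-45, then (pos=1), then count=-47, then (pos=2), then count=-51, then (idx=2), then count=-54, then (pos=0), then count=-54, then (pos=1), then count=-56, then (pos=2), then count=-60, then result=0, then (idx=3), then result=2, then (idx=4), then result=4, then (idx=5), then result=6, then (idx=6), then result=8, then returns -116
calc_v2: total=-2, then ((base * step) != (min(step, base) * (total - base))) is true, then total=-1, then count=0, then (idx=-1), then count=-27, then (pos=0), then count=-27, then (pos=1), then count=-28, then (pos=2), then count=-30, then (idx=0), then count=-36, then (pos=0), then count=-36, then (pos=1), then count=-37, then (pos=2), then count=-39, then (idx=1), then count=-45, then (pos=0), then count=-45, then (pos=1), then count=-46, then (pos=2), then count=-48, then (idx=2), then count=-54, then (pos=0), then count=-54, then (pos=1), then count=-55, then (pos=2), then count=-57, then result=0, then (idx=3), then result=2, then (idx=4), then result=4, then (idx=5), then result=6, then (idx=6), then result=8, then returns -53
verdict: not equivalent; witness: base=1, step=-4


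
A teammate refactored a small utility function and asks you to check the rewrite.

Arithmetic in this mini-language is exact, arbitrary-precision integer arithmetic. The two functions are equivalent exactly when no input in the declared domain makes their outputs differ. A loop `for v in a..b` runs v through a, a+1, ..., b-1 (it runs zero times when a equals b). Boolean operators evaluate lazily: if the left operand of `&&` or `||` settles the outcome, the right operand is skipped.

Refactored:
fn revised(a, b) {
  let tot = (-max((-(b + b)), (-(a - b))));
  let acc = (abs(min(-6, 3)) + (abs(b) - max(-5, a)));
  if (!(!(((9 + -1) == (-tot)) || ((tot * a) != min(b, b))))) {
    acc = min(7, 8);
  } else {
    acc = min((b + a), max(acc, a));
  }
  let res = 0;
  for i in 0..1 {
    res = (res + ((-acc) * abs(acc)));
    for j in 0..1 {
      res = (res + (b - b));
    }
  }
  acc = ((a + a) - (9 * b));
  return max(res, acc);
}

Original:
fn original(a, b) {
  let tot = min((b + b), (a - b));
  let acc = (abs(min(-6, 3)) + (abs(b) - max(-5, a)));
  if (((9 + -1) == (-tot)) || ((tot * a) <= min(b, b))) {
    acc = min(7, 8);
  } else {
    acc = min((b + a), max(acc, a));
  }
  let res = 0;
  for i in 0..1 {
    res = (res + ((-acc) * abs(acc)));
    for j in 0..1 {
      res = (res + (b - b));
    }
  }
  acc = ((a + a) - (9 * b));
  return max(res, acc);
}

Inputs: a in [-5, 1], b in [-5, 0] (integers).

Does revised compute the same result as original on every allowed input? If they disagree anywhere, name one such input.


Input a=-5, b=-5: 100 from original versus 35 from revised.
verdict: not equivalent; witness: a=-5, b=-5


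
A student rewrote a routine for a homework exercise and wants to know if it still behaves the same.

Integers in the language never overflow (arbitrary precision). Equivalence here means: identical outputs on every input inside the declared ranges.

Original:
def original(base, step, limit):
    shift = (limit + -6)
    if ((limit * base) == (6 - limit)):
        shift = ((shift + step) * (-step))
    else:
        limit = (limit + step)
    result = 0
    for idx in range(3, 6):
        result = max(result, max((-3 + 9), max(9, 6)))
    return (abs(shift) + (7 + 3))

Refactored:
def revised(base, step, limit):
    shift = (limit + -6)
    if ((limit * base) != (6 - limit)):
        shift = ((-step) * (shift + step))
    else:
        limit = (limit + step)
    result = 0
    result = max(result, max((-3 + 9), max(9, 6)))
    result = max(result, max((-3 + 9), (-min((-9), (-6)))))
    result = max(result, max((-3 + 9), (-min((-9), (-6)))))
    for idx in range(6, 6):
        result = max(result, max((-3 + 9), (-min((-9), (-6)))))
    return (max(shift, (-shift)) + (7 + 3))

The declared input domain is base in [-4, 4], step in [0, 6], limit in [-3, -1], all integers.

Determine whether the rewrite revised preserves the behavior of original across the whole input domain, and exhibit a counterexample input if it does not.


Input base=-4, step=0, limit=-3: 19 from original versus 10 from revised.
verdict: not equivalent; witness: base=-4, step=0, limit=-3


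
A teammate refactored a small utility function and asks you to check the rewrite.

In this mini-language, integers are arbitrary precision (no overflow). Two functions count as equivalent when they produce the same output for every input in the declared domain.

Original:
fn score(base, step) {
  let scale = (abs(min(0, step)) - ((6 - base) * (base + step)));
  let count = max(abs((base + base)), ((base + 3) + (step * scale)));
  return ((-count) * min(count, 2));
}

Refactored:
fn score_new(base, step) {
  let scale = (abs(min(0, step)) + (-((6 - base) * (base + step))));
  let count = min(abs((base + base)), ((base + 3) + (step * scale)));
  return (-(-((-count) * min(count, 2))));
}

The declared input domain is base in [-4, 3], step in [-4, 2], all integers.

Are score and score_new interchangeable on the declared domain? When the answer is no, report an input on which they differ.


The rewrite breaks on base=-4, step=-4, where the results are -16 and -113569.
score: scale=84, then count=8, then returns -16
score_new: scale=84, then count=-337, then returns -113569
verdict: not equivalent; witness: base=-4, step=-4


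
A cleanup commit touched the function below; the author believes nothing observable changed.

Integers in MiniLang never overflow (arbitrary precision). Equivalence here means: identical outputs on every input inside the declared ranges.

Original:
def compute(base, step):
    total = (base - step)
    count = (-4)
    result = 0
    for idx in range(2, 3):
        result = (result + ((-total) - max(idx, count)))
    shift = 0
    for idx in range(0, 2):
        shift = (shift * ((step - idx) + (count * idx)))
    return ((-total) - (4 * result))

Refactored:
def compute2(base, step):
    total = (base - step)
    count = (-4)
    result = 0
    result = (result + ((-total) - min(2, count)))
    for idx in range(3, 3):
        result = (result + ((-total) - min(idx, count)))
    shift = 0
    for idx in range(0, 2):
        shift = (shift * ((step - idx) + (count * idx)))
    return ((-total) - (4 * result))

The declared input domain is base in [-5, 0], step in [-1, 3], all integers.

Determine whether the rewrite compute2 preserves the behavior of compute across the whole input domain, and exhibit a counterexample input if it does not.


These are not equivalent — on base=-5, step=-1 the outputs split (-4 vs -28).
compute: total := -4 | count := -4 | result := 0 | iter idx=2: | result := 2 | shift := 0 | iter idx=0: | shift := 0 | iter idx=1: | shift := 0 | result -4
compute2: total := -4 | count := -4 | result := 0 | result := 8 | loop over idx: empty range | shift := 0 | iter idx=0: | shift := 0 | iter idx=1: | shift := 0 | result -28
verdict: not equivalent; witness: base=-5, step=-1


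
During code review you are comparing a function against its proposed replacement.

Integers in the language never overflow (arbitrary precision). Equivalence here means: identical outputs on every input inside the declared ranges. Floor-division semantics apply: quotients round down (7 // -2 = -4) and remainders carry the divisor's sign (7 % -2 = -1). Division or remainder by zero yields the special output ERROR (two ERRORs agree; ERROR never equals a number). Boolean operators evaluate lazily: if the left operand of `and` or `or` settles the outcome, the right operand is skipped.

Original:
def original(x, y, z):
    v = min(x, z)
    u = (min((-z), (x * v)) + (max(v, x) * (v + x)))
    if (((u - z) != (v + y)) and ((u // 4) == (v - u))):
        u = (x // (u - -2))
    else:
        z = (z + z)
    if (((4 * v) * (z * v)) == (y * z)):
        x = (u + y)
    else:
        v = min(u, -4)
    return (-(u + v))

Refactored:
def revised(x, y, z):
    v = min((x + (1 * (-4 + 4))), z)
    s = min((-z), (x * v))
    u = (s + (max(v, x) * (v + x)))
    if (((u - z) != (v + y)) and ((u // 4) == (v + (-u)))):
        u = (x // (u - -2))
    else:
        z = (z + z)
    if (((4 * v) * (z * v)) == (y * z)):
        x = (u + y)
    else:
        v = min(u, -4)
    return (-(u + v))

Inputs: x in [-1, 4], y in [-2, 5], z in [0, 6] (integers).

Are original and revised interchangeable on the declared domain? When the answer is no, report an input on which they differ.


Reading the diff, among the changes: arithmetic usage differs; local variable names differ; statement counts differ; constant usage differs.
As a probe, take x=0, y=1, z=0: original runs v = 0; u = 0; (((u - z) != (v + y)) and ((u // 4) == (v - u))) -> true; u = 0; (((4 * v) * (z * v)) == (y * z)) -> true; x = 1; return 0; revised runs v = 0; s = 0; u = 0; (((u - z) != (v + y)) and ((u // 4) == (v + (-u)))) -> true; u = 0; (((4 * v) * (z * v)) == (y * z)) -> true; x = 1; return 0; both end at 0.
Sweeping the whole domain (336 inputs) finds no disagreement.
verdict: equivalent


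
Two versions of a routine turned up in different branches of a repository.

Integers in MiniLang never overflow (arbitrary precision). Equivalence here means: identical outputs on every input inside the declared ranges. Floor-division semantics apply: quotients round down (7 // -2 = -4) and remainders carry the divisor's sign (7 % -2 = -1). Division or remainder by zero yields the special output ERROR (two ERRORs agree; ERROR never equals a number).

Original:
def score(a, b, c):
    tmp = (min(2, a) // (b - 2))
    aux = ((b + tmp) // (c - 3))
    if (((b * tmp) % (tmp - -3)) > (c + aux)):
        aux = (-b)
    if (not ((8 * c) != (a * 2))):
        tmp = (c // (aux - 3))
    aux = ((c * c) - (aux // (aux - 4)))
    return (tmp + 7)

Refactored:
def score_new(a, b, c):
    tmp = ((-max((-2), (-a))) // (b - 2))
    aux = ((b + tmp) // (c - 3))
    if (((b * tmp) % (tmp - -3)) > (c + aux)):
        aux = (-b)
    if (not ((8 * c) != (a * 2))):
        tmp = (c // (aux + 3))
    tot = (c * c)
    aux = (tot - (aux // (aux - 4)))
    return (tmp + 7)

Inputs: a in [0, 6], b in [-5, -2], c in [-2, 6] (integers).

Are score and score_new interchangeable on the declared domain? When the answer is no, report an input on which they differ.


Input a=4, b=-5, c=1: ERROR from score versus 7 from score_new.
verdict: not equivalent; witness: a=4, b=-5, c=1


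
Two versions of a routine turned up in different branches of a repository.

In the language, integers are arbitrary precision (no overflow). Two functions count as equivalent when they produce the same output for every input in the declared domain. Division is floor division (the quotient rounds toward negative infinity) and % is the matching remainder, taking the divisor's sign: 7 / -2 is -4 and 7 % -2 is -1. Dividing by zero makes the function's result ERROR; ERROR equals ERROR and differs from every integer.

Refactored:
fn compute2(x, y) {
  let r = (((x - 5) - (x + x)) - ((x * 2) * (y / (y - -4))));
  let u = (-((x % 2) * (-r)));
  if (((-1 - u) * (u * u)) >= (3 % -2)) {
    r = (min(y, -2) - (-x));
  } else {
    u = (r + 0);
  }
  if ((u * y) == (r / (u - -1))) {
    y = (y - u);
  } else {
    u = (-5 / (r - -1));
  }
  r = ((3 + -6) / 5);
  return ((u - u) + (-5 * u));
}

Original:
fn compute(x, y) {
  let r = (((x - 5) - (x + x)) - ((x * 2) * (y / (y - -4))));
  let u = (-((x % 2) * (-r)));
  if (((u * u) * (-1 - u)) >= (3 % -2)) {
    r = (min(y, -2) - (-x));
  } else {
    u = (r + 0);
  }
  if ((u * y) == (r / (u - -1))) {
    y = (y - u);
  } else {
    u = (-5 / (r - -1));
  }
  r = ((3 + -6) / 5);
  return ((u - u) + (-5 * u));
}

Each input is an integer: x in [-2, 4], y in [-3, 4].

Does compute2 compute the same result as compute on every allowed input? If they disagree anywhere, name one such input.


This is a faithful refactor — same computation, different form, but the computed results match everywhere.
As a probe, take x=-1, y=4: compute runs r = -4; u = -4; (((u * u) * (-1 - u)) >= (3 % -2)) -> true; r = -3; ((u * y) == (r / (u - -1))) -> false; u = 2; r = -1; return -10; compute2 runs r = -4; u = -4; (((-1 - u) * (u * u)) >= (3 % -2)) -> true; r = -3; ((u * y) == (r / (u - -1))) -> false; u = 2; r = -1; return -10; both end at -10.
Every one of the 56 inputs gives matching results.
verdict: equivalent


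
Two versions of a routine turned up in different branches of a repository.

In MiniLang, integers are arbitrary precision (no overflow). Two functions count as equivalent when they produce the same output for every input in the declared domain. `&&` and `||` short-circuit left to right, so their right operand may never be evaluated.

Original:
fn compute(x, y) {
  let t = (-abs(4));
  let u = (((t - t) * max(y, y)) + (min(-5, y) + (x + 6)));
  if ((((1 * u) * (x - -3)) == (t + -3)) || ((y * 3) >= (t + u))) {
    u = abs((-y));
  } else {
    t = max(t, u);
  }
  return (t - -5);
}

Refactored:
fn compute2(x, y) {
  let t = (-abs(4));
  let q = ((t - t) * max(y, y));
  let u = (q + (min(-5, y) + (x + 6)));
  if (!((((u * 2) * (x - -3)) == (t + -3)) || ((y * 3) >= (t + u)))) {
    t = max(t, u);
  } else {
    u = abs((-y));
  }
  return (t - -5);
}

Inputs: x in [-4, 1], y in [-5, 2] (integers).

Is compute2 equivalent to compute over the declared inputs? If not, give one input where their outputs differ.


Although `1` became `2`, no input in the stated domain can expose it.
Spot check at x=0, y=0 — compute: t := -4 | u := 1 | ((((1 * u) * (x - -3)) == (t + -3)) || ((y * 3) >= (t + u))): true | u := 0 | result 1. compute2: t := -4 | q := 0 | u := 1 | (!((((u * 2) * (x - -3)) == (t + -3)) || ((y * 3) >= (t + u)))): false | u := 0 | result 1. Both give 1.
An exhaustive pass over the 48 declared inputs shows identical outputs.
verdict: equivalent


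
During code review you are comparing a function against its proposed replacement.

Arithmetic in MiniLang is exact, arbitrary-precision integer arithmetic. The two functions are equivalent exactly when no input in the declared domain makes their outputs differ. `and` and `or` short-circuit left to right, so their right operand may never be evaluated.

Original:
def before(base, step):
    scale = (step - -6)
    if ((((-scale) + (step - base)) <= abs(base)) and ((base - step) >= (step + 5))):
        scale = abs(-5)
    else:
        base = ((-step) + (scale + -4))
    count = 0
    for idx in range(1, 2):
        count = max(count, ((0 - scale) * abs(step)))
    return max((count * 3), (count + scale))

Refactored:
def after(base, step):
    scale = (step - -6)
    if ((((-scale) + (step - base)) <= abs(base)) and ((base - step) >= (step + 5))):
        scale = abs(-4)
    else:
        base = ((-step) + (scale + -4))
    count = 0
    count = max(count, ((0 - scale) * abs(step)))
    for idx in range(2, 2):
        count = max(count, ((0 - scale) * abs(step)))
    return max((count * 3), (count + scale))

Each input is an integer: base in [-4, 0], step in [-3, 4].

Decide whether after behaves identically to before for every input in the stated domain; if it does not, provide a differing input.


There is a counterexample at base=-1, step=-3: 5 on one side, 4 on the other.
before: scale=3, then ((((-scale) + (step - base)) <= abs(base)) and ((base - step) >= (step + 5))) is true, then scale=5, then count=0, then (idx=1), then count=0, then returns 5
after: scale=3, then ((((-scale) + (step - base)) <= abs(base)) and ((base - step) >= (step + 5))) is true, then scale=4, then count=0, then count=0, then the loop over idx runs zero times, then returns 4
verdict: not equivalent; witness: base=-1, step=-3


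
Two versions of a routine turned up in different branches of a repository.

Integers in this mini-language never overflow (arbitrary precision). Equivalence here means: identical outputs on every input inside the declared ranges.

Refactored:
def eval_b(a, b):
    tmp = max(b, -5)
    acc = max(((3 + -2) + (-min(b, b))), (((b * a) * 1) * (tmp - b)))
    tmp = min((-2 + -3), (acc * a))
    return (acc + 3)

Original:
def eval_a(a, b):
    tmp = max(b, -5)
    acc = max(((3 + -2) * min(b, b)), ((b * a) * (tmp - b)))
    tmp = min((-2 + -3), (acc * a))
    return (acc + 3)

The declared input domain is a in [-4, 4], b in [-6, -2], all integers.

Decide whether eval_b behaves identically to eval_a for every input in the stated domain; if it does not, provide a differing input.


Try a=-4, b=-5.
eval_a: tmp=-5, then acc=0, then tmp=-5, then returns 3
eval_b: tmp=-5, then acc=6, then tmp=-24, then returns 9
3 vs 9 — the two versions disagree here.
verdict: not equivalent; witness: a=-4, b=-5
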